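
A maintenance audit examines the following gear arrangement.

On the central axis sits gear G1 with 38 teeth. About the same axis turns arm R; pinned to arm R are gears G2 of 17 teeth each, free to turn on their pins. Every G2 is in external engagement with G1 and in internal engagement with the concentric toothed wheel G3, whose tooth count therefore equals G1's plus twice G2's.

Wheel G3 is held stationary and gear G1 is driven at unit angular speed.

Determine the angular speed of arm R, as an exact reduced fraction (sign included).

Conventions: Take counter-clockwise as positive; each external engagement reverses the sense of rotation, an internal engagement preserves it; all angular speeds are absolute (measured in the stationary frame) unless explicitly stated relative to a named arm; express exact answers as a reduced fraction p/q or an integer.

19/55

planetary set (38T centre, 17T on arm, 72T internal) — Willis relation
ring teeth: 38 + 2·17 = 72
38(ω_sun−ω_arm) = −72(ω_ring−ω_arm),  ω_ring = 0, ω_sun = 1
38(1−ω_arm) = −72(0−ω_arm)  ⇒  110·ω_arm = 38  ⇒  ω_arm = 19/55
exact speed ratio = 19/55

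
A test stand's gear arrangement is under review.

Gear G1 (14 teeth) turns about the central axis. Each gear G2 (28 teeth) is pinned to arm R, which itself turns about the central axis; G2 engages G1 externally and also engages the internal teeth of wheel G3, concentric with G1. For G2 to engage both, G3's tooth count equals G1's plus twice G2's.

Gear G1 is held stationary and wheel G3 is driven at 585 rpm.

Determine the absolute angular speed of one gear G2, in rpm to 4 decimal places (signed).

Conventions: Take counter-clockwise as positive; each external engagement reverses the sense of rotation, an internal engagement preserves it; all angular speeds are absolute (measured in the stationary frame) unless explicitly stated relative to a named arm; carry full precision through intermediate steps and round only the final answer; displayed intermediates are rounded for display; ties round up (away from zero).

+731.2500 rpm

topology: planetary set — G1 14T / G2 28T / G3 70T, arm = carrier (Willis)
normalise by the input: solve with ω_ring = 1, then scale by 585 rpm
ring teeth: 14 + 2·28 = 70
14(ω_sun−ω_arm) = −70(ω_ring−ω_arm),  ω_sun = 0, ω_ring = 1
14(0−ω_arm) = −70(1−ω_arm)  ⇒  84·ω_arm = 70  ⇒  ω_arm = 5/6
sun–planet mesh: 14·(0−5/6) = −28·(ω_p−ω_arm)  ⇒  ω_p−ω_arm = 5/12
ω_p = 5/6 + 5/12 = 5/4
scale: ω_p = 5/4 × 585 rpm = +731.2500 rpm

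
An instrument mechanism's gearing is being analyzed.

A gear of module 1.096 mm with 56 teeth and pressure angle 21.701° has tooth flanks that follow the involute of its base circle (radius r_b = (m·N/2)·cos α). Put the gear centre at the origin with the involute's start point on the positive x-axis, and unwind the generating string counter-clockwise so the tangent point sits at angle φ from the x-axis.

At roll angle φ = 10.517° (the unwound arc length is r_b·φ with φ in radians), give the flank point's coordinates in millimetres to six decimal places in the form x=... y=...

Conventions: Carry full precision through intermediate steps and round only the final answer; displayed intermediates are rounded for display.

topology: single-mesh involute geometry — m = 1.096, N = 56
pitch radius r_p = m·N/2 = 1.096·56/2 = 30.688000
base radius r_b = r_p·cos α = 30.688000·cos 21.701° = 28.513022
roll angle φ = 10.517° = 0.18355628 rad
x = r_b·(cos φ + φ·sin φ) = 28.989327
y = r_b·(sin φ − φ·cos φ) = 0.058582

x=28.989327 y=0.058582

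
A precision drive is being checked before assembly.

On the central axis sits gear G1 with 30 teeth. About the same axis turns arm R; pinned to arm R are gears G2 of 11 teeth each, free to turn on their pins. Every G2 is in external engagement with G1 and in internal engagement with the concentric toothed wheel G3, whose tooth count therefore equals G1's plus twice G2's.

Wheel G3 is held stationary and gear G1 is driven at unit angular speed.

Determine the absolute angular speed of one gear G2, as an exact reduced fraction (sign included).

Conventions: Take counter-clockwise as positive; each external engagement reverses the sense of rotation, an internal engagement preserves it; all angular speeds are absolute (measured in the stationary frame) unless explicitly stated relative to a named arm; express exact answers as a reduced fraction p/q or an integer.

planetary set (30T centre, 11T on arm, 52T internal) — Willis relation
ring teeth: 30 + 2·11 = 52
30(ω_sun−ω_arm) = −52(ω_ring−ω_arm),  ω_ring = 0, ω_sun = 1
30(1−ω_arm) = −52(0−ω_arm)  ⇒  82·ω_arm = 30  ⇒  ω_arm = 15/41
sun–planet mesh: 30·(1−15/41) = −11·(ω_p−ω_arm)  ⇒  ω_p−ω_arm = -780/451
ω_p = 15/41 − 780/451 = -15/11
exact speed ratio = -15/11

-15/11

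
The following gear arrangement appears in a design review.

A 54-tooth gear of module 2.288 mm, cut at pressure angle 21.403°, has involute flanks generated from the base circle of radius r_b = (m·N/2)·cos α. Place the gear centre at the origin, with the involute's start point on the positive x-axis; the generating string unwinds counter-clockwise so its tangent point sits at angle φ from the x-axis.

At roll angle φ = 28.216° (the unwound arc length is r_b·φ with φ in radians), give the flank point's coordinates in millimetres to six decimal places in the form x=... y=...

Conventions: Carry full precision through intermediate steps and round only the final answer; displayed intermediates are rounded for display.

recognized (one wheel, involute flank): single-mesh tooth geometry, m = 2.288, N = 54
pitch radius r_p = m·N/2 = 2.288·54/2 = 61.776000
base radius r_b = r_p·cos α = 61.776000·cos 21.403° = 57.515724
roll angle φ = 28.216° = 0.49246210 rad
x = r_b·(cos φ + φ·sin φ) = 64.072861
y = r_b·(sin φ − φ·cos φ) = 2.234676

x=64.072861 y=2.234676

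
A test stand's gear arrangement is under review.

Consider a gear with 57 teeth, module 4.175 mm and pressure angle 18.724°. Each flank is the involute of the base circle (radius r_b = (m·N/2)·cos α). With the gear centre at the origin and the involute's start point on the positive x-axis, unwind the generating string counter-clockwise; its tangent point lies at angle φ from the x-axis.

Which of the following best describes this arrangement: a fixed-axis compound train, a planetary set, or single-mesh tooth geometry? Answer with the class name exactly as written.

class = single-mesh tooth geometry [base-circle involute, m = 4.175, 57T]
classification: single-mesh tooth geometry

single-mesh tooth geometry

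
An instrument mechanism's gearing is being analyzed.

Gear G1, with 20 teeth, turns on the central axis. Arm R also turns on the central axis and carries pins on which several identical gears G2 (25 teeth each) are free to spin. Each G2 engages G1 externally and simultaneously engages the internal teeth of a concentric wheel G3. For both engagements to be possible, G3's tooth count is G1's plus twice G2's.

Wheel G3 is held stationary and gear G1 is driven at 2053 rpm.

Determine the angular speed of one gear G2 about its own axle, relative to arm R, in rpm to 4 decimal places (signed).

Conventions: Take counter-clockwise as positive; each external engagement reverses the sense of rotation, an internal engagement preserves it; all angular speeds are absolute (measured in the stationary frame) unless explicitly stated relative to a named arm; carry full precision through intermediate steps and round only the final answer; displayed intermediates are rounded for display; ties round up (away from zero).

class = planetary set [G3 = 20+2·25 = 70; Willis about the carrier]
normalise by the input: solve with ω_sun = 1, then scale by 2053 rpm
ring teeth: 20 + 2·25 = 70
20(ω_sun−ω_arm) = −70(ω_ring−ω_arm),  ω_ring = 0, ω_sun = 1
20(1−ω_arm) = −70(0−ω_arm)  ⇒  90·ω_arm = 20  ⇒  ω_arm = 2/9
sun–planet mesh: 20·(1−2/9) = −25·(ω_p−ω_arm)  ⇒  ω_p−ω_arm = -28/45
scale: ω_p−ω_arm = -28/45 × 2053 rpm = -1277.4222 rpm

-1277.4222 rpm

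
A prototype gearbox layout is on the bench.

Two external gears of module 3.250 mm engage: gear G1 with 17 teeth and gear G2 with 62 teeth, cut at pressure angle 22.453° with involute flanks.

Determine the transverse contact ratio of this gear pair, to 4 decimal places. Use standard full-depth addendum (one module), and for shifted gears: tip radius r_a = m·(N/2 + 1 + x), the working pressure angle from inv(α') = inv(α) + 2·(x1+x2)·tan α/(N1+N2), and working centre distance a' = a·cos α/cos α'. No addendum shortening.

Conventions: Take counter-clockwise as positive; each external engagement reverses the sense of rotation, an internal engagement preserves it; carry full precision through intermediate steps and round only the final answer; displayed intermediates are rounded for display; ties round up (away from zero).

1.5534

class = single-mesh tooth geometry [involute pair 17T × 62T, m = 3.250]
base radii: r_b1 = 25.530835, r_b2 = 93.112459
tip radii: r_a1 = 30.875000, r_a2 = 104.000000
no profile shift: α' = α, a' = a
action lengths: √(r_a1²−r_b1²) = 17.362087, √(r_a2²−r_b2²) = 46.325695
base pitch p_b = π·m·cos α = 9.436175
CR = (17.362087 + 46.325695 − 128.375000·sin 22.45300°)/9.436175 = 1.553395
contact ratio ≈ 1.5534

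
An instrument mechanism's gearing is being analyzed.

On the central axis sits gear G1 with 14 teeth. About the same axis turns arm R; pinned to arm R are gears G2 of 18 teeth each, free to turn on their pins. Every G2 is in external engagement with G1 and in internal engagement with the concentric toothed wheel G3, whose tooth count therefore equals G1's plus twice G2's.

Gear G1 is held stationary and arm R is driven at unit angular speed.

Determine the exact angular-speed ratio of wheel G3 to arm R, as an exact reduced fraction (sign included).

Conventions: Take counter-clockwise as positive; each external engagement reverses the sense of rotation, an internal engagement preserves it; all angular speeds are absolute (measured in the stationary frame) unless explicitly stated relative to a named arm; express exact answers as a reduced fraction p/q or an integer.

32/25

planetary set (14T centre, 18T on arm, 50T internal) — Willis relation
ring teeth: 14 + 2·18 = 50
14(ω_sun−ω_arm) = −50(ω_ring−ω_arm),  ω_sun = 0, ω_arm = 1
ω_ring = 1 − (14/50)(0−1) = 32/25
ω_out/ω_in = 32/25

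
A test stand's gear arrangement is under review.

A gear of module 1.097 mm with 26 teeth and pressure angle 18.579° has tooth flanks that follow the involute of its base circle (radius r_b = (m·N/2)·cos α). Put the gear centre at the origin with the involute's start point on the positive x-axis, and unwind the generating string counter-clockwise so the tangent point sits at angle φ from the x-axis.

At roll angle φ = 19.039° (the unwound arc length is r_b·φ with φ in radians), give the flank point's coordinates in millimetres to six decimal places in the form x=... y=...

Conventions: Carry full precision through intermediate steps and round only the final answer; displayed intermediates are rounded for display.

recognized (one wheel, involute flank): single-mesh tooth geometry, m = 1.097, N = 26
pitch radius r_p = m·N/2 = 1.097·26/2 = 14.261000
base radius r_b = r_p·cos α = 14.261000·cos 18.579° = 13.517792
roll angle φ = 19.039° = 0.33229324 rad
x = r_b·(cos φ + φ·sin φ) = 14.243625
y = r_b·(sin φ − φ·cos φ) = 0.163511

x=14.243625 y=0.163511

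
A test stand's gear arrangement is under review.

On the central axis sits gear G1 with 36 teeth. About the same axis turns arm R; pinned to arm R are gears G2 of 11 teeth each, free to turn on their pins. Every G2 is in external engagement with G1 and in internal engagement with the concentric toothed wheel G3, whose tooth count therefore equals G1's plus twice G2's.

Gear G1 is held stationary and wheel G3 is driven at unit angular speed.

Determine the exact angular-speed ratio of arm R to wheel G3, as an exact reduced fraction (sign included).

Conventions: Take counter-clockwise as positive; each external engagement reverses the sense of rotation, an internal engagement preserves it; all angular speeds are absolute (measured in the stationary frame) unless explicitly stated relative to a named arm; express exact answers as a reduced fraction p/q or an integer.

29/47

recognized (axles ride arm R): planetary set, 36/11/58 teeth
ring teeth: 36 + 2·11 = 58
36(ω_sun−ω_arm) = −58(ω_ring−ω_arm),  ω_sun = 0, ω_ring = 1
36(0−ω_arm) = −58(1−ω_arm)  ⇒  94·ω_arm = 58  ⇒  ω_arm = 29/47
ω_out/ω_in = 29/47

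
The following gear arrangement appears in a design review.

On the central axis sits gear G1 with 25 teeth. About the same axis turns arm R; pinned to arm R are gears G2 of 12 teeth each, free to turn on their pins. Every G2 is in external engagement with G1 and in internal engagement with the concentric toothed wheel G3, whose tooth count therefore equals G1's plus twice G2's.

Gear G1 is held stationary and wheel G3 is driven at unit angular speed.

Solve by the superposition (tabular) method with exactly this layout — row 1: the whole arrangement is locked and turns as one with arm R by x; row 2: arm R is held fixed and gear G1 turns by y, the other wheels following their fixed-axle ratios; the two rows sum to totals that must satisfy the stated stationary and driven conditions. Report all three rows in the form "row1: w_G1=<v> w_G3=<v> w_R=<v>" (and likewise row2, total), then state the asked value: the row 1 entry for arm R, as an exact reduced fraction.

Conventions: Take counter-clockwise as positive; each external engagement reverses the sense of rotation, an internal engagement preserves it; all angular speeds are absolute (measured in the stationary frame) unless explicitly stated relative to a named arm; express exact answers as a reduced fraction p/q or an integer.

row1: w_G1=49/74 w_G3=49/74 w_R=49/74
row2: w_G1=-49/74 w_G3=25/74 w_R=0
total: w_G1=0 w_G3=1 w_R=49/74
asked value: 49/74

planetary set (25T centre, 12T on arm, 49T internal) — Willis relation
row 1 (train locked, turned with arm): all members turn x
row 2: sun turns y, ring = −(25/49)·y, arm 0
boundary: total ω_sun = x + y = 0 and total ω_ring = x − (25/49)·y = 1  ⇒  y = -49/74, x = 49/74
row 2 ring = −(25/49)·(-49/74) = 25/74
totals (row 1 + row 2): sun 49/74 + (-49/74) = 0, ring 49/74 + 25/74 = 1, arm 49/74 + 0 = 49/74
asked cell (row1, arm) = 49/74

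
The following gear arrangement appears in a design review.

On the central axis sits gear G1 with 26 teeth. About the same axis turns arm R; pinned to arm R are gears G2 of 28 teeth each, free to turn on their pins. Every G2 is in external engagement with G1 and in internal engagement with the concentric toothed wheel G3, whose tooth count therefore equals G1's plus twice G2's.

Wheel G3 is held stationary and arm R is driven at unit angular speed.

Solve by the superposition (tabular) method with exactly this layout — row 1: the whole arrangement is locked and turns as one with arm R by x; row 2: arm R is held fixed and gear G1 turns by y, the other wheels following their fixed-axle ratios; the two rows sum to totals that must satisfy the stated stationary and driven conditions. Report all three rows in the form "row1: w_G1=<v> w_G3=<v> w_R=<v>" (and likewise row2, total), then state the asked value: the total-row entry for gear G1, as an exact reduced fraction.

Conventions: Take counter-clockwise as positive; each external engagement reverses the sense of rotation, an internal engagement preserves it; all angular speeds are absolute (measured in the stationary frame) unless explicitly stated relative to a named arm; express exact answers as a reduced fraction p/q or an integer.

row1: w_G1=1 w_G3=1 w_R=1
row2: w_G1=41/13 w_G3=-1 w_R=0
total: w_G1=54/13 w_G3=0 w_R=1
asked value: 54/13

topology: planetary set — G1 26T / G2 28T / G3 82T, arm = carrier (Willis)
row 1 (train locked, turned with arm): all members turn x
superposition row 2 [arm held]: sun y, ring −(26/82)·y, arm 0
boundary: total ω_ring = x − (26/82)·y = 0 and total ω_arm = x = 1  ⇒  y = 41/13, x = 1
row 2 ring = −(26/82)·41/13 = -1
totals (row 1 + row 2): sun 1 + 41/13 = 54/13, ring 1 + (-1) = 0, arm 1 + 0 = 1
asked cell (total, sun) = 54/13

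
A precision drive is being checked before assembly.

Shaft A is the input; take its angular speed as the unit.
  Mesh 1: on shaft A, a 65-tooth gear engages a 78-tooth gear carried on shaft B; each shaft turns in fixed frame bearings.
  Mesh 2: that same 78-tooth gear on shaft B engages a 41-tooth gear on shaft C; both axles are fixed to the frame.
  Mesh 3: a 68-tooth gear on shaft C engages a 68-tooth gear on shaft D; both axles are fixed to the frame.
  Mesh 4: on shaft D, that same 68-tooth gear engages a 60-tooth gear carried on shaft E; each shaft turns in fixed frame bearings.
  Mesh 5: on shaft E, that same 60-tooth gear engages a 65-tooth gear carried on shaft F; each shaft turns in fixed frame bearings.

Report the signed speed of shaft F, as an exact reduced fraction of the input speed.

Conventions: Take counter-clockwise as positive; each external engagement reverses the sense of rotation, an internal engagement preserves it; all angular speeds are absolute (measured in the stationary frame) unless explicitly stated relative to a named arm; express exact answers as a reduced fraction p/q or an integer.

5-mesh fixed-axis compound train (all bearings frame-fixed)
mesh 1 [65T→78T]: |ω|/ω_in = 1×65/78 = 5/6, sense flips to −
mesh 2 [78T→41T]: |ω|/ω_in = (5/6)×78/41 = 65/41, sense flips to +
mesh 3 [68T→68T]: |ω|/ω_in = (65/41)×68/68 = 65/41, sense flips to −
mesh 4 [68T→60T]: |ω|/ω_in = (65/41)×68/60 = 221/123, sense flips to +
mesh 5 [60T→65T]: |ω|/ω_in = (221/123)×60/65 = 68/41, sense flips to −
signed output speed (× input speed) = -68/41

-68/41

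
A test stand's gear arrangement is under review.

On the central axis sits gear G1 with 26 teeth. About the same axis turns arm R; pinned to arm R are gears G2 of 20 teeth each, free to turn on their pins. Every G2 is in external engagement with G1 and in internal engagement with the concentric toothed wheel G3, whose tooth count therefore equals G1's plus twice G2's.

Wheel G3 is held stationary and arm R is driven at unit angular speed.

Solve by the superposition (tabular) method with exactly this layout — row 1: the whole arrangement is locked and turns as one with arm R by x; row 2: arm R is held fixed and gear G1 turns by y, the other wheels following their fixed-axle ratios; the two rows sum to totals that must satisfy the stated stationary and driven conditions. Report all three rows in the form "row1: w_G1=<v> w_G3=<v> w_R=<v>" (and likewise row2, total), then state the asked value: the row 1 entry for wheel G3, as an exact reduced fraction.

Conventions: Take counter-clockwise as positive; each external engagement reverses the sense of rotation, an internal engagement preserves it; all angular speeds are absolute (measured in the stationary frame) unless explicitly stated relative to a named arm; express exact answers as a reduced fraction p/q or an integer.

row1: w_G1=1 w_G3=1 w_R=1
row2: w_G1=33/13 w_G3=-1 w_R=0
total: w_G1=46/13 w_G3=0 w_R=1
asked value: 1

planetary set (26T centre, 20T on arm, 66T internal) — Willis relation
superposition row 1 [locked train]: every member turns x
row 2 — arm fixed, fixed-axis ratios: sun y, ring −(26/66)·y, arm 0
boundary: total ω_ring = x − (26/66)·y = 0 and total ω_arm = x = 1  ⇒  y = 33/13, x = 1
row 2 ring = −(26/66)·33/13 = -1
totals (row 1 + row 2): sun 1 + 33/13 = 46/13, ring 1 + (-1) = 0, arm 1 + 0 = 1
asked cell (row1, ring) = 1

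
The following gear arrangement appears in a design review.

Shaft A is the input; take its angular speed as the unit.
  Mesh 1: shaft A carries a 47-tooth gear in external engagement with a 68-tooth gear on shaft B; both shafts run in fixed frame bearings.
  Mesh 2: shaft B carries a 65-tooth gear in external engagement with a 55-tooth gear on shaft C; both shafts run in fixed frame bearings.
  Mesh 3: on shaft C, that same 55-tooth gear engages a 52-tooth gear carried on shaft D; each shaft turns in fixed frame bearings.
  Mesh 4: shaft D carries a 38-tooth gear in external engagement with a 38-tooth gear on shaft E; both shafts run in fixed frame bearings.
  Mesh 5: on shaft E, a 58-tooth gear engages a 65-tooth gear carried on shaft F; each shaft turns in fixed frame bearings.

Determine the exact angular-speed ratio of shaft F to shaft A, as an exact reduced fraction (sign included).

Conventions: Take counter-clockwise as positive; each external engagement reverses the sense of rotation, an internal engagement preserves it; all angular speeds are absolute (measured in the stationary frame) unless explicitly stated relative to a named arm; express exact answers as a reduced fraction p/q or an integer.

-1363/1768

class = fixed-axis compound train [5 meshes; 5 ratios multiply, 5 sense flips]
mesh 1 [47T→68T]: running ratio 47/68, sense −
mesh 2 [65T→55T]: running ratio 611/748, sense +
mesh 3 [55T→52T]: running ratio 235/272, sense −
mesh 4 [38T→38T]: running ratio 235/272, sense +
mesh 5 [58T→65T]: running ratio 1363/1768, sense −
ω_out/ω_in = -1363/1768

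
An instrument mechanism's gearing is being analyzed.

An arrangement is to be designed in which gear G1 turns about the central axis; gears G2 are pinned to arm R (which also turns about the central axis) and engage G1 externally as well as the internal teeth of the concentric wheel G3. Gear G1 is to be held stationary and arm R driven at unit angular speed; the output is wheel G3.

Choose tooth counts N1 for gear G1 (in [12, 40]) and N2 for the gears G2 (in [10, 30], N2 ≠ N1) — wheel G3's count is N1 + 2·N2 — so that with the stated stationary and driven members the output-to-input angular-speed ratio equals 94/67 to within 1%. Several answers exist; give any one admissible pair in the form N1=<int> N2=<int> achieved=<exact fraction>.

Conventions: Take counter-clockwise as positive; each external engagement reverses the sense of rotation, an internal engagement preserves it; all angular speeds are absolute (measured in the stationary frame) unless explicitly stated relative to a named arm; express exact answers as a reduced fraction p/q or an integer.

topology: planetary set — design target 94/67, arm = carrier (Willis)
Willis with ω_sun = 0: ω_ring/ω_arm = (N1+N3)/N3; set equal to 94/67  ⇒  N3/N1 = 1/(94/67 − 1) = 67/27
N3 = N1 + 2·N2  ⇒  N2/N1 = (N3/N1 − 1)/2 = (67/27 − 1)/2 = 20/27
smallest multiple with N1 ≥ 12 and N2 ≥ 10: k = 1  ⇒  N1 = 1·27 = 27, N2 = 1·20 = 20 (N1 ≤ 40, N2 ≤ 30, N2 ≠ N1 ✓), N3 = 27 + 2·20 = 67
check: (N1+N3)/N3 with N1 = 27, N3 = 67 gives 94/67; |achieved − target| = 0 ≤ 47/3350 ✓

N1=27 N2=20 achieved=94/67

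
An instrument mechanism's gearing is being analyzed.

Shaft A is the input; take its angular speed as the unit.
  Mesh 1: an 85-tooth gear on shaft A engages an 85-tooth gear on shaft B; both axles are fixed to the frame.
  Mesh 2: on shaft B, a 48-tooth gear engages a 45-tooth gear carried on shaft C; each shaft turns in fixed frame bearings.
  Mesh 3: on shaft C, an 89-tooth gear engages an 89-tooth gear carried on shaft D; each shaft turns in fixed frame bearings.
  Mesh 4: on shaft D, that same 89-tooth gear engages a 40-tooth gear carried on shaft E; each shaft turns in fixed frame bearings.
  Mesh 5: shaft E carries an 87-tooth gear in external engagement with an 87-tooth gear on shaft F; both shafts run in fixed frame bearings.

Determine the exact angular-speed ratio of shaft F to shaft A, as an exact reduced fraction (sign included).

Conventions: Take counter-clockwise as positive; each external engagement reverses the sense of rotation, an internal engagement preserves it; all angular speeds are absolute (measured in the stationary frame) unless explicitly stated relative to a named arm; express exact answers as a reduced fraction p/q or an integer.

-178/75

class = fixed-axis compound train [5 meshes; 5 ratios multiply, 5 sense flips]
mesh 1 [85T→85T]: running ratio 1, sense −
mesh 2 [48T→45T]: running ratio 16/15, sense +
mesh 3 [89T→89T]: running ratio 16/15, sense −
mesh 4 [89T→40T]: running ratio 178/75, sense +
mesh 5 [87T→87T]: running ratio 178/75, sense −
ω_out/ω_in = -178/75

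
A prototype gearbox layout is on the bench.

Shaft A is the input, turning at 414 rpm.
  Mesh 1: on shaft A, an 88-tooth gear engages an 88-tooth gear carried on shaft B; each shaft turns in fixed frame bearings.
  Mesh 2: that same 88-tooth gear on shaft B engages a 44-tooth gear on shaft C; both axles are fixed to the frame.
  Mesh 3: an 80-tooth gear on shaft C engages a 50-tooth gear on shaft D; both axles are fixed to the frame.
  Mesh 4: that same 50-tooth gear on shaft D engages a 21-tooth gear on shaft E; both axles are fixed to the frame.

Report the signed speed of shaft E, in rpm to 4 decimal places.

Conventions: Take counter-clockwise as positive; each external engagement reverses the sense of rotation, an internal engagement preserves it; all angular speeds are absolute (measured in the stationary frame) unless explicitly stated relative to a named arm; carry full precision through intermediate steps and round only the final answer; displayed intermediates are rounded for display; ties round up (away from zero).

+3154.2857 rpm

4-mesh fixed-axis compound train (all bearings frame-fixed)
mesh 1 [88T→88T]: ω = 414.0000×88/88 = 414.0000 rpm, sense flips to −
mesh 2 [88T→44T]: ω = 414.0000×88/44 = 828.0000 rpm, sense flips to +
mesh 3 [80T→50T]: ω = 828.0000×80/50 = 1324.8000 rpm, sense flips to −
mesh 4 [50T→21T]: ω = 1324.8000×50/21 = 3154.2857 rpm, sense flips to +
signed output speed = +3154.2857 rpm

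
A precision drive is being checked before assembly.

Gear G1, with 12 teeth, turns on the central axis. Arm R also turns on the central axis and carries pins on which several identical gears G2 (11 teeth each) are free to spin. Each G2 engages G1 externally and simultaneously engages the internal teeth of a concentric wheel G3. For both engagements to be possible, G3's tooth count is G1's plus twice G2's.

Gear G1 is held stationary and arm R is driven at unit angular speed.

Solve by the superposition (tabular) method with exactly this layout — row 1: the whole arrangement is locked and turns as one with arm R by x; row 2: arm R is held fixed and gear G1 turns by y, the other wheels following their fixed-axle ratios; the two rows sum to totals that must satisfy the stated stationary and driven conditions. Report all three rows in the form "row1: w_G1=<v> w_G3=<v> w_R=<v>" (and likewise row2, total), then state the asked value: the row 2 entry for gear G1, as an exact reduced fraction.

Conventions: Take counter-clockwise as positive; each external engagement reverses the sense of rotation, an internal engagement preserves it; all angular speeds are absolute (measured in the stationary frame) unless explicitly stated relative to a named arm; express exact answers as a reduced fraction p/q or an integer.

row1: w_G1=1 w_G3=1 w_R=1
row2: w_G1=-1 w_G3=6/17 w_R=0
total: w_G1=0 w_G3=23/17 w_R=1
asked value: -1

topology: planetary set — G1 12T / G2 11T / G3 34T, arm = carrier (Willis)
row 1 — lock + rotate with arm: ω_sun = ω_ring = ω_arm = x
row 2 (arm held, sun turns y): ω_ring = −(12/34)·y, ω_arm = 0
boundary: total ω_sun = x + y = 0 and total ω_arm = x = 1  ⇒  y = -1, x = 1
row 2 ring = −(12/34)·(-1) = 6/17
totals (row 1 + row 2): sun 1 + (-1) = 0, ring 1 + 6/17 = 23/17, arm 1 + 0 = 1
asked cell (row2, sun) = -1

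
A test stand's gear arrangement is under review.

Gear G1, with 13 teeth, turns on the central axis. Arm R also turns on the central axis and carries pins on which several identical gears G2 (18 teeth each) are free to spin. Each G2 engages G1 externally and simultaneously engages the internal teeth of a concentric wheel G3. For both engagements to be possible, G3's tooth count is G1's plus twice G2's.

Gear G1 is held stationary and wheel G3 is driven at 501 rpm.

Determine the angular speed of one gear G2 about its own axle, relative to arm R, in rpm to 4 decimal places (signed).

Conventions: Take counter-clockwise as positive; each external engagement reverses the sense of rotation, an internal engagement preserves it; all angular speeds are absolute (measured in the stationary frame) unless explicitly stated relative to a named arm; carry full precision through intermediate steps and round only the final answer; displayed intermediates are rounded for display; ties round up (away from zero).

+285.9651 rpm

planetary set (13T centre, 18T on arm, 49T internal) — Willis relation
normalise by the input: solve with ω_ring = 1, then scale by 501 rpm
ring teeth: 13 + 2·18 = 49
13(ω_sun−ω_arm) = −49(ω_ring−ω_arm),  ω_sun = 0, ω_ring = 1
13(0−ω_arm) = −49(1−ω_arm)  ⇒  62·ω_arm = 49  ⇒  ω_arm = 49/62
sun–planet mesh: 13·(0−49/62) = −18·(ω_p−ω_arm)  ⇒  ω_p−ω_arm = 637/1116
scale: ω_p−ω_arm = 637/1116 × 501 rpm = +285.9651 rpm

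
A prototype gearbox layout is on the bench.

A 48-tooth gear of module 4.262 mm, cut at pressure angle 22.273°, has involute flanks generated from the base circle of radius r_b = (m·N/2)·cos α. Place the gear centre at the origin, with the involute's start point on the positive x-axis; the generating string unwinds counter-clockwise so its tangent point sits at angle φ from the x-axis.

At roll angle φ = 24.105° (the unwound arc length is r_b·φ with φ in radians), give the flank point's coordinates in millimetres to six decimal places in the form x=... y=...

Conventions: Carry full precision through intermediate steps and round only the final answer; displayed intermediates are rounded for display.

recognized (one wheel, involute flank): single-mesh tooth geometry, m = 4.262, N = 48
pitch radius r_p = m·N/2 = 4.262·48/2 = 102.288000
base radius r_b = r_p·cos α = 102.288000·cos 22.273° = 94.656132
roll angle φ = 24.105° = 0.42071162 rad
x = r_b·(cos φ + φ·sin φ) = 102.666068
y = r_b·(sin φ − φ·cos φ) = 2.308206

x=102.666068 y=2.308206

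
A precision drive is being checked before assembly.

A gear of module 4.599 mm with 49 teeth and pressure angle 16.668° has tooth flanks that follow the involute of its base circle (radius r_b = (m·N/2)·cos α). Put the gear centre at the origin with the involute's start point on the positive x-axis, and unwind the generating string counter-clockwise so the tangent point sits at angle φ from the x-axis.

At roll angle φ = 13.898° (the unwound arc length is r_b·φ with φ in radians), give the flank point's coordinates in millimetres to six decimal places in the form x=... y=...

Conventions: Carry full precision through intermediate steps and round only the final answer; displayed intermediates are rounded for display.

x=111.070170 y=0.510502

topology: single-mesh involute geometry — m = 4.599, N = 49
pitch radius r_p = m·N/2 = 4.599·49/2 = 112.675500
base radius r_b = r_p·cos α = 112.675500·cos 16.668° = 107.941195
roll angle φ = 13.898° = 0.24256586 rad
x = r_b·(cos φ + φ·sin φ) = 111.070170
y = r_b·(sin φ − φ·cos φ) = 0.510502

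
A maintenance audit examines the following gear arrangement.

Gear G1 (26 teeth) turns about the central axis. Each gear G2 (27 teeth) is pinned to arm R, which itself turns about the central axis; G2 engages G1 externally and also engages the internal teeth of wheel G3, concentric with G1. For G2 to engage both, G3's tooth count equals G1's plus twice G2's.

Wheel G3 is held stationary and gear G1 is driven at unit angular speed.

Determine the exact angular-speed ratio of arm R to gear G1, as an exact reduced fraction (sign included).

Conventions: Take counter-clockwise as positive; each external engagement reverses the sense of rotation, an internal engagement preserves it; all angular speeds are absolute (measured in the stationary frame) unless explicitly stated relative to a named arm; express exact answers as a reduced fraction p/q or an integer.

topology: planetary set — G1 26T / G2 27T / G3 80T, arm = carrier (Willis)
ring teeth: 26 + 2·27 = 80
26(ω_sun−ω_arm) = −80(ω_ring−ω_arm),  ω_ring = 0, ω_sun = 1
26(1−ω_arm) = −80(0−ω_arm)  ⇒  106·ω_arm = 26  ⇒  ω_arm = 13/53
ω_out/ω_in = 13/53

13/53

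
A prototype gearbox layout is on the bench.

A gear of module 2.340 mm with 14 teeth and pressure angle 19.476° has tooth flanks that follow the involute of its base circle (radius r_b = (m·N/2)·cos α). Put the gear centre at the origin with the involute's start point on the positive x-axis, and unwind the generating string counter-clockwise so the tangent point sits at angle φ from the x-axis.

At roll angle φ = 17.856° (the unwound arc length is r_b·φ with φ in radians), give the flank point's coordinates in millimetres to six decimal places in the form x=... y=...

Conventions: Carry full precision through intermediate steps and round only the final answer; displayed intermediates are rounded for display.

single-mesh involute tooth geometry (14T wheel at module 2.340)
pitch radius r_p = m·N/2 = 2.340·14/2 = 16.380000
base radius r_b = r_p·cos α = 16.380000·cos 19.476° = 15.442757
roll angle φ = 17.856° = 0.31164599 rad
x = r_b·(cos φ + φ·sin φ) = 16.174571
y = r_b·(sin φ − φ·cos φ) = 0.154299

x=16.174571 y=0.154299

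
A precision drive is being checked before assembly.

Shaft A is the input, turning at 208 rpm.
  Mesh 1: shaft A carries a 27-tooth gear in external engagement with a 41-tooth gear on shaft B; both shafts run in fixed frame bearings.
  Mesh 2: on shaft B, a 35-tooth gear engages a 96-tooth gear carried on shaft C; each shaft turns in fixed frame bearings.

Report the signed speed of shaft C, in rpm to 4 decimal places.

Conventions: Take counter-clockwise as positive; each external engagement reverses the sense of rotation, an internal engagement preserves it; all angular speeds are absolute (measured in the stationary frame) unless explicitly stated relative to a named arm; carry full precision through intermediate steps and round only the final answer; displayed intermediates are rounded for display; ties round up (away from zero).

+49.9390 rpm

topology: fixed-axis compound train — 2 meshes, A→C
mesh 1 [27T→41T]: ω = 208.0000×27/41 = 136.9756 rpm, sense flips to −
mesh 2 [35T→96T]: ω = 136.9756×35/96 = 49.9390 rpm, sense flips to +
signed output speed = +49.9390 rpm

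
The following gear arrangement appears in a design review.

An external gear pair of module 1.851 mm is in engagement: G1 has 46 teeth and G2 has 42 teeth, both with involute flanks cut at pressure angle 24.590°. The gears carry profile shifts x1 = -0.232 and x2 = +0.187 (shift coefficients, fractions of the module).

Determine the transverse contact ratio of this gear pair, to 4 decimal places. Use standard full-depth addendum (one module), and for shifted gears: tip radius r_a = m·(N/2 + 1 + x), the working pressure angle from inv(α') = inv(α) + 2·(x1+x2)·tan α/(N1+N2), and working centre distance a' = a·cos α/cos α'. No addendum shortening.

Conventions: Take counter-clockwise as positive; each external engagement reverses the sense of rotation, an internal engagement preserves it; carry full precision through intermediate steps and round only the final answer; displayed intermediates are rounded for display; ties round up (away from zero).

1.5363

single-mesh involute tooth geometry (46T engaging 42T at module 1.851)
base radii: r_b1 = 38.712001, r_b2 = 35.345740
tip radii: r_a1 = 43.994568, r_a2 = 41.068137
inv(α') = inv(24.590°) + 2·(-0.232+0.187)·tan α/(46+42) = 0.02798016  ⇒  α' = 24.46119°
a' = a·cos α / cos α' = 81.4440·cos 24.590°/cos 24.46119° = 81.360500
action lengths: √(r_a1²−r_b1²) = 20.902224, √(r_a2²−r_b2²) = 20.911014
base pitch p_b = π·m·cos α = 5.287710
CR = (20.902224 + 20.911014 − 81.360500·sin 24.46119°)/5.287710 = 1.536345
contact ratio ≈ 1.5363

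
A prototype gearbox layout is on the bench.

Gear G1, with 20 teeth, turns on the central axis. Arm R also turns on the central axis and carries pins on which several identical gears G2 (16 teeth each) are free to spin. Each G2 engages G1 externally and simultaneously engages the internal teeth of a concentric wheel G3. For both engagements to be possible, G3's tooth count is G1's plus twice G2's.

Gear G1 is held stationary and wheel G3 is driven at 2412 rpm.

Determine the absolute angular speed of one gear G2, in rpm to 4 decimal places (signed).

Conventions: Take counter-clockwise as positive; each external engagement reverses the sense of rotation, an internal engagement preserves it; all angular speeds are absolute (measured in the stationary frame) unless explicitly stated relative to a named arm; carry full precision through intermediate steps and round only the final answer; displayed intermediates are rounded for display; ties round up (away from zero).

planetary set (20T centre, 16T on arm, 52T internal) — Willis relation
normalise by the input: solve with ω_ring = 1, then scale by 2412 rpm
ring teeth: 20 + 2·16 = 52
20(ω_sun−ω_arm) = −52(ω_ring−ω_arm),  ω_sun = 0, ω_ring = 1
20(0−ω_arm) = −52(1−ω_arm)  ⇒  72·ω_arm = 52  ⇒  ω_arm = 13/18
sun–planet mesh: 20·(0−13/18) = −16·(ω_p−ω_arm)  ⇒  ω_p−ω_arm = 65/72
ω_p = 13/18 + 65/72 = 13/8
scale: ω_p = 13/8 × 2412 rpm = +3919.5000 rpm

+3919.5000 rpm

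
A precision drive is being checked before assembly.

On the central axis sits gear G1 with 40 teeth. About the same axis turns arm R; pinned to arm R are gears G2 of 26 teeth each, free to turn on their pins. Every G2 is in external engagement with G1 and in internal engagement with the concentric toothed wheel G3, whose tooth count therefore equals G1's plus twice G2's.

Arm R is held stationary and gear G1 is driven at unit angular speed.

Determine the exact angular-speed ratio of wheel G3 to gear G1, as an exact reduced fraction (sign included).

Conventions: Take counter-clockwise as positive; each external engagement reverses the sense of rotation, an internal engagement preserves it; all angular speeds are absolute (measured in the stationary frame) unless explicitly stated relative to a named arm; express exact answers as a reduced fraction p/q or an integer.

class = planetary set [G3 = 40+2·26 = 92; Willis about the carrier]
ring teeth: 40 + 2·26 = 92
40(ω_sun−ω_arm) = −92(ω_ring−ω_arm),  ω_arm = 0, ω_sun = 1
ω_ring = 0 − (40/92)(1−0) = -10/23
ω_out/ω_in = -10/23

-10/23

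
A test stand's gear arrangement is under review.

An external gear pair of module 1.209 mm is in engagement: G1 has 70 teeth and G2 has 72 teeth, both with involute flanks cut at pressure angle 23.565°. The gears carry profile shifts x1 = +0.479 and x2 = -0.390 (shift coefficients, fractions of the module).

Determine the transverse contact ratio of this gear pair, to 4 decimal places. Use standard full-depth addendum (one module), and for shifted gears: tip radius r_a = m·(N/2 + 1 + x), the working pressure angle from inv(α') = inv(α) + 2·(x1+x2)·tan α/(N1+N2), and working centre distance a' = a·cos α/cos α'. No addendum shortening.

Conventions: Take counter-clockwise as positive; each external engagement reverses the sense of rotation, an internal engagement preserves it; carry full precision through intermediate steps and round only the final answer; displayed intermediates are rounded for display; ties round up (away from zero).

1.6025

topology: single-mesh involute geometry — m = 1.209, 70T/72T pair
base radii: r_b1 = 38.786230, r_b2 = 39.894408
tip radii: r_a1 = 44.103111, r_a2 = 44.261490
inv(α') = inv(23.565°) + 2·(+0.479-0.390)·tan α/(70+72) = 0.02542189  ⇒  α' = 23.72839°
a' = a·cos α / cos α' = 85.8390·cos 23.565°/cos 23.72839° = 85.946250
action lengths: √(r_a1²−r_b1²) = 20.993160, √(r_a2²−r_b2²) = 19.170699
base pitch p_b = π·m·cos α = 3.481444
CR = (20.993160 + 19.170699 − 85.946250·sin 23.72839°)/3.481444 = 1.602485
contact ratio ≈ 1.6025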